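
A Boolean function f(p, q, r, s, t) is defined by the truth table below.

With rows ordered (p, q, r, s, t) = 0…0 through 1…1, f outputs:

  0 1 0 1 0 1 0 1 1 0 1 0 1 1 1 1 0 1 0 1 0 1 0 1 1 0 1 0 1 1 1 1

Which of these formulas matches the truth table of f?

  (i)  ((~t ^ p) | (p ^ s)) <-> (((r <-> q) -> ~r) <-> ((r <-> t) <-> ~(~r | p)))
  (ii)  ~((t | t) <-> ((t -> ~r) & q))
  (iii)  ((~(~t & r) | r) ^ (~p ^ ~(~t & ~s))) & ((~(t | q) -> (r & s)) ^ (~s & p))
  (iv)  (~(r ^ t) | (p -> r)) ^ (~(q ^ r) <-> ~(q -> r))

ii

(i) disagrees with f on (0,0,0,0,1) (formula → 0, table → 1); rule it out.
(iii) disagrees with f on (0,0,1,1,0) (formula → 1, table → 0); rule it out.
(iv) disagrees with f on (0,0,0,0,0) (formula → 1, table → 0); rule it out.
That leaves (ii). Evaluating it on every row reproduces the table of f exactly.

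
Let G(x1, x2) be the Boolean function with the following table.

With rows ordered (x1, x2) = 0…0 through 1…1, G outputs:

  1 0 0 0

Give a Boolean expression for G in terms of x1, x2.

The output is 1 only when every input is 0 — NOR of all inputs.

G(x1, x2) = not (x1 or x2)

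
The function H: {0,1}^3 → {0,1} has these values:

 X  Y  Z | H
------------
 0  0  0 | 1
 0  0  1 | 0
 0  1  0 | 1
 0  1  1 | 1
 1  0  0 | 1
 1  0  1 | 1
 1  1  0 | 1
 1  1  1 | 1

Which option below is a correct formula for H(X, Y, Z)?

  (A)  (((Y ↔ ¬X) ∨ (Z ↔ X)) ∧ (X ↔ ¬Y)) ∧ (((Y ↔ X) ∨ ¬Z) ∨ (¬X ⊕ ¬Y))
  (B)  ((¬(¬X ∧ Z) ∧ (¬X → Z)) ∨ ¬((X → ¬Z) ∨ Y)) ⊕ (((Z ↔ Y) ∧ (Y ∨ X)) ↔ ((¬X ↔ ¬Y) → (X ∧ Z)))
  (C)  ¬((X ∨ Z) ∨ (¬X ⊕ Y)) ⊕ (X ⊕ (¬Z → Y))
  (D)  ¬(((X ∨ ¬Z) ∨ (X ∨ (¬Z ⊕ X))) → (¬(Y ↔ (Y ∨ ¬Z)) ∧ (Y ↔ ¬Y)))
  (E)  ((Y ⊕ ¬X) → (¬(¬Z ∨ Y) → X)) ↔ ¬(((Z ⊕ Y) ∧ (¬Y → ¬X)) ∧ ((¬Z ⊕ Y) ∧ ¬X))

E

(A) fails at (0,0,0): the formula yields 0, H is 1.
(B) fails at (0,0,1): the formula yields 1, H is 0.
(C) fails at (0,0,0): the formula yields 0, H is 1.
(D) fails at (0,1,1): the formula yields 0, H is 1.
Only (E) survives; checking it on all 8 rows confirms it matches H.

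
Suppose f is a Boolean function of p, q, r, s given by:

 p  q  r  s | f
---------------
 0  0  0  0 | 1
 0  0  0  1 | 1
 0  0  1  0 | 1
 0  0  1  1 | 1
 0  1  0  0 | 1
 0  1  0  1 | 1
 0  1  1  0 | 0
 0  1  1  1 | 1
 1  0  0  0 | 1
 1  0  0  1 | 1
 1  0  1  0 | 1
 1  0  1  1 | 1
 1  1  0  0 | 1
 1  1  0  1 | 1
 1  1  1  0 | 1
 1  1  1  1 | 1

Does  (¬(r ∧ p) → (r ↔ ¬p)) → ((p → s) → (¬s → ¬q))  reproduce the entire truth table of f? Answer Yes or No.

Evaluate (¬(r ∧ p) → (r ↔ ¬p)) → ((p → s) → (¬s → ¬q)) on each row and compare to f:
  p=0, q=0, r=0, s=0: formula gives 1, f = 1 ✓
  p=0, q=0, r=0, s=1: formula gives 1, f = 1 ✓
  p=0, q=0, r=1, s=0: formula gives 1, f = 1 ✓
  p=0, q=0, r=1, s=1: formula gives 1, f = 1 ✓
  …and likewise for the remaining 12 rows.
Every row agrees, so the formula is equivalent.

Yes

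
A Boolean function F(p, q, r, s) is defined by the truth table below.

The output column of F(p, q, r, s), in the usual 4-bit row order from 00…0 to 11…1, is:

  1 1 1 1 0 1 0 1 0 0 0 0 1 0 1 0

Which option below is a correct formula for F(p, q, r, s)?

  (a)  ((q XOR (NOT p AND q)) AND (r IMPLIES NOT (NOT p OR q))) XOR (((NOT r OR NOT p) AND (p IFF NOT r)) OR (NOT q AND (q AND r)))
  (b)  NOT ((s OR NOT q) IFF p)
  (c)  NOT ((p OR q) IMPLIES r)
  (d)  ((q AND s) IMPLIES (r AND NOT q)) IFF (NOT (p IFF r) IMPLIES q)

b

(a) disagrees with F on (0,0,0,0) (formula → 0, table → 1); rule it out.
(c) disagrees with F on (0,0,0,0) (formula → 0, table → 1); rule it out.
(d) disagrees with F on (0,0,1,0) (formula → 0, table → 1); rule it out.
That leaves (b). Evaluating it on every row reproduces the table of F exactly.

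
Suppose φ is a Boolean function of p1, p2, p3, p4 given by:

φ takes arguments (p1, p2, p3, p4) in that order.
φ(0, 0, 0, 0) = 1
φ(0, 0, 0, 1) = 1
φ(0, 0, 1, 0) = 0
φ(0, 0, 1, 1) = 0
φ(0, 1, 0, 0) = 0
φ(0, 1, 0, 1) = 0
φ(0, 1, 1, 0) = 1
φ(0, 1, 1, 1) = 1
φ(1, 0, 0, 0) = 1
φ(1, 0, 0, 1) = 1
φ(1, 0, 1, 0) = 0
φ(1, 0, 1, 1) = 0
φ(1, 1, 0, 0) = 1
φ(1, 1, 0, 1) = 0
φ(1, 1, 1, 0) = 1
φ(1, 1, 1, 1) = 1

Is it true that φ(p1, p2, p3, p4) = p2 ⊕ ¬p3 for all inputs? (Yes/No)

No

Test each input against both φ and the formula:
  p1=0, p2=0, p3=0, p4=0: formula gives 1, φ = 1 ✓
  p1=0, p2=0, p3=0, p4=1: formula gives 1, φ = 1 ✓
  p1=0, p2=0, p3=1, p4=0: formula gives 0, φ = 0 ✓
  p1=0, p2=0, p3=1, p4=1: formula gives 0, φ = 0 ✓
  …
  p1=1, p2=1, p3=0, p4=0: formula gives 0, but φ = 1 ✗
A single disagreement suffices: at (1,1,0,0) they differ, so the formula does not compute φ.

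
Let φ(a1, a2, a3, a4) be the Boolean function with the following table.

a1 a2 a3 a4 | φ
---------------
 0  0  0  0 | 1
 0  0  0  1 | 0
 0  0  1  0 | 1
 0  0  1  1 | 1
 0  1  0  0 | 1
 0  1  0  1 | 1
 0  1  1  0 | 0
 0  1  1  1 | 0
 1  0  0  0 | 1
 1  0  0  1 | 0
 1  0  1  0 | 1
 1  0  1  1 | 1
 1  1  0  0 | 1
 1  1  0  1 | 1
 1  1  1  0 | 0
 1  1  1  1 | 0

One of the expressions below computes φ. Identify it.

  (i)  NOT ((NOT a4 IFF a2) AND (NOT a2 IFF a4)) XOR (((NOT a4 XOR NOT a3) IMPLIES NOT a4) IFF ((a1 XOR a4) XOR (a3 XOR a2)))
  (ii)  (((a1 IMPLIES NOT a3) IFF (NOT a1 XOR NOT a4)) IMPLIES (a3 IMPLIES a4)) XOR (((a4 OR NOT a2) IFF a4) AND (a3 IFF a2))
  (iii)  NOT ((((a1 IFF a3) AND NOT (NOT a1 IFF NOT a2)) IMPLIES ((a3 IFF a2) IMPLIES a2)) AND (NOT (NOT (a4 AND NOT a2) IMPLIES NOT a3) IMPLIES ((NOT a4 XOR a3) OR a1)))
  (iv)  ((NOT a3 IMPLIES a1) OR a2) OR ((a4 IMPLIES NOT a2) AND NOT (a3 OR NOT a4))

(i) disagrees with φ on (0,0,1,0) (formula → 0, table → 1); rule it out.
(iii) disagrees with φ on (0,0,0,0) (formula → 0, table → 1); rule it out.
(iv) disagrees with φ on (0,0,0,0) (formula → 0, table → 1); rule it out.
Only (ii) survives; checking it on all 16 rows confirms it matches φ.

ii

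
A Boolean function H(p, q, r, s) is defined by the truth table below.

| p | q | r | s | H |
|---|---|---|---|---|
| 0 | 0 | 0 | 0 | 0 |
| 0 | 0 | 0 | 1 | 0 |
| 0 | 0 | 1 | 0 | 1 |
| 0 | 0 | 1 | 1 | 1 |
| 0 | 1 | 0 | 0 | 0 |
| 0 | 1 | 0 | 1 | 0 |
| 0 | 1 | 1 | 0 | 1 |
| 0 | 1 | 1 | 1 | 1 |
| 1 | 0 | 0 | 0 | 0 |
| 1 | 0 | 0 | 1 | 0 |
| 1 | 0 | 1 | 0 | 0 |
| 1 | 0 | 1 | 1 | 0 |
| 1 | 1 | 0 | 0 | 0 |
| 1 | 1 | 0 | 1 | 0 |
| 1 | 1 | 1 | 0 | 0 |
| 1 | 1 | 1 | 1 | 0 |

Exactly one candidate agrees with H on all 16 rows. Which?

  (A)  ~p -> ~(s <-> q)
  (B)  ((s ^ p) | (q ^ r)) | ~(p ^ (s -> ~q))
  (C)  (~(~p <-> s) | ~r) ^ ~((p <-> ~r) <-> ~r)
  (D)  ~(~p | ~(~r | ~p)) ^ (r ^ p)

(A): at (0,0,0,1) it gives 1, but H = 0 — eliminated.
(B): at (0,0,0,1) it gives 1, but H = 0 — eliminated.
(C): at (0,0,1,0) it gives 0, but H = 1 — eliminated.
(D) is the remaining candidate, and it agrees with H on all 16 inputs.

D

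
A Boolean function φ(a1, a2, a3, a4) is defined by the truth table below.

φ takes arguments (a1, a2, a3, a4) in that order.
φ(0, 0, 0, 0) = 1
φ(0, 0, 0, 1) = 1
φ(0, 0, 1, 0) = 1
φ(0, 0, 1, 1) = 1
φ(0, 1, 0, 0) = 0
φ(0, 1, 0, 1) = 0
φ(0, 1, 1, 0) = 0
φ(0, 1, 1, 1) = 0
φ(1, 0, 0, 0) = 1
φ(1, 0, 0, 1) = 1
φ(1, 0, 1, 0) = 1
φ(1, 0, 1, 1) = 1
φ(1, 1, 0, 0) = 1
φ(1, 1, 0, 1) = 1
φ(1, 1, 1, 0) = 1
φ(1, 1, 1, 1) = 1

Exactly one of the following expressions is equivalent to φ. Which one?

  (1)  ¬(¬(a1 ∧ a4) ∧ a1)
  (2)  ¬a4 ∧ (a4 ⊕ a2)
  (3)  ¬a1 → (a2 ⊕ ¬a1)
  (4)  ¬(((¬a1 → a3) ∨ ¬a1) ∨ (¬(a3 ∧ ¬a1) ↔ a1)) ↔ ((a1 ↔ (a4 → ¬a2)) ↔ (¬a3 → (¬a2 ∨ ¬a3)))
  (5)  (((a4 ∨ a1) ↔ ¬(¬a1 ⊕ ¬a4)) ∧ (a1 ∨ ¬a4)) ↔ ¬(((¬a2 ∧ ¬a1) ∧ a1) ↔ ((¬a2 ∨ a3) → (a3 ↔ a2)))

(1) fails at (0,1,0,0): the formula yields 1, φ is 0.
(2) fails at (0,0,0,0): the formula yields 0, φ is 1.
(4) fails at (0,1,0,0): the formula yields 1, φ is 0.
(5) fails at (0,0,0,0): the formula yields 0, φ is 1.
(3) is the remaining candidate, and it agrees with φ on all 16 inputs.

3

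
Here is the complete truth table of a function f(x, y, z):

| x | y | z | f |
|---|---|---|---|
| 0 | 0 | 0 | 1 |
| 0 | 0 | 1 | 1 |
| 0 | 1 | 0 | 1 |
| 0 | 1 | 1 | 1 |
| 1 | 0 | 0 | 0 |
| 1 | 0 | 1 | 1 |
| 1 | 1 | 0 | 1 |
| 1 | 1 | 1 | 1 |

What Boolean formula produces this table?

f is 0 on exactly one input, (1,0,0), whose minterm is x·¬y·¬z. So f is the negation of that single conjunction.

f(x, y, z) = ¬((x ∧ ¬y) ∧ ¬z)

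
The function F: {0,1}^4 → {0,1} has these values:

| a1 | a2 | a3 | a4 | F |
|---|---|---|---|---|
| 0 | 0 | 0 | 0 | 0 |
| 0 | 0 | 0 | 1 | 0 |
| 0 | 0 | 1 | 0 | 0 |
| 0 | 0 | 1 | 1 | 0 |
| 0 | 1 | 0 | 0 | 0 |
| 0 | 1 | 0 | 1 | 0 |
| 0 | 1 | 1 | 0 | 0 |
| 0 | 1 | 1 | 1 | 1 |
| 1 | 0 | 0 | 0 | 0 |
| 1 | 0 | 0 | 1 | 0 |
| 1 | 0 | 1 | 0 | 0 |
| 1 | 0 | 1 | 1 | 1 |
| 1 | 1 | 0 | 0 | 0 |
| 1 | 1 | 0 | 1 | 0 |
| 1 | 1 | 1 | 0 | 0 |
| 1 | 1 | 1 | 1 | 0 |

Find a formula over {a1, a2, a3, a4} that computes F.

Collect the rows where F=1 — (0,1,1,1), (1,0,1,1) — and write one minterm per row: ¬a1·a2·a3·a4, a1·¬a2·a3·a4. Their union (logical OR) reproduces the table exactly.

F(a1, a2, a3, a4) = (((a1' · a2) · a3) · a4) + (((a1 · a2') · a3) · a4)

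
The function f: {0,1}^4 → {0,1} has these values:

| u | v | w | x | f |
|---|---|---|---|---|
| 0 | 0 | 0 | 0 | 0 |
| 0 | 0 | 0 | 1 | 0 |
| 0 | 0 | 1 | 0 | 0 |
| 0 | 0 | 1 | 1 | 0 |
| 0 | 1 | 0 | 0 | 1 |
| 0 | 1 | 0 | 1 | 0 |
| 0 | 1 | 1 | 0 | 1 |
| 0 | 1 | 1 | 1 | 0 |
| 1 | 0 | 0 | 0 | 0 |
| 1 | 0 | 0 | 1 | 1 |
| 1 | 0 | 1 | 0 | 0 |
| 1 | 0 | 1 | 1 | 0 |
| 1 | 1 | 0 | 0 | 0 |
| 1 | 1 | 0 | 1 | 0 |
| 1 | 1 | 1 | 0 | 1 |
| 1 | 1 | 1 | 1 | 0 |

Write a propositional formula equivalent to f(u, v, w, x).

f(u, v, w, x) = (((((¬u ∧ v) ∧ ¬w) ∧ ¬x) ∨ (((¬u ∧ v) ∧ w) ∧ ¬x)) ∨ (((u ∧ ¬v) ∧ ¬w) ∧ x)) ∨ (((u ∧ v) ∧ w) ∧ ¬x)

The 1-rows are (0,1,0,0), (0,1,1,0), (1,0,0,1), (1,1,1,0). Each contributes one minterm — ¬u·v·¬w·¬x; ¬u·v·w·¬x; u·¬v·¬w·x; u·v·w·¬x — and their disjunction is a sum-of-products form of f.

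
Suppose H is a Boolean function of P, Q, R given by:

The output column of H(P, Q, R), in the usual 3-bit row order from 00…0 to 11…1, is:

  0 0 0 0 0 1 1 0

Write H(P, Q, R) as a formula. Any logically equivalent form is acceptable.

H(P, Q, R) = ((P ∧ ¬Q) ∧ R) ∨ ((P ∧ Q) ∧ ¬R)

Collect the rows where H=1 — (1,0,1), (1,1,0) — and write one minterm per row: P·¬Q·R, P·Q·¬R. Their union (logical OR) reproduces the table exactly.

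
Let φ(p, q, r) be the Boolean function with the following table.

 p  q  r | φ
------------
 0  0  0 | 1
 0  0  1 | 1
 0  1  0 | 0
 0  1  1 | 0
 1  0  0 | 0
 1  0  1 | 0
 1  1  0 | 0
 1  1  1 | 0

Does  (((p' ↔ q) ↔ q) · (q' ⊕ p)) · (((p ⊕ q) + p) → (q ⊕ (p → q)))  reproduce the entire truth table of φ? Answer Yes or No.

Yes

Check the formula against φ row by row:
  p=0, q=0, r=0: formula gives 1, φ = 1 ✓
  p=0, q=0, r=1: formula gives 1, φ = 1 ✓
  p=0, q=1, r=0: formula gives 0, φ = 0 ✓
  p=0, q=1, r=1: formula gives 0, φ = 0 ✓
  p=1, q=0, r=0: formula gives 0, φ = 0 ✓
  … (the remaining 3 rows also agree.)
All 8 rows match — the expression computes φ exactly.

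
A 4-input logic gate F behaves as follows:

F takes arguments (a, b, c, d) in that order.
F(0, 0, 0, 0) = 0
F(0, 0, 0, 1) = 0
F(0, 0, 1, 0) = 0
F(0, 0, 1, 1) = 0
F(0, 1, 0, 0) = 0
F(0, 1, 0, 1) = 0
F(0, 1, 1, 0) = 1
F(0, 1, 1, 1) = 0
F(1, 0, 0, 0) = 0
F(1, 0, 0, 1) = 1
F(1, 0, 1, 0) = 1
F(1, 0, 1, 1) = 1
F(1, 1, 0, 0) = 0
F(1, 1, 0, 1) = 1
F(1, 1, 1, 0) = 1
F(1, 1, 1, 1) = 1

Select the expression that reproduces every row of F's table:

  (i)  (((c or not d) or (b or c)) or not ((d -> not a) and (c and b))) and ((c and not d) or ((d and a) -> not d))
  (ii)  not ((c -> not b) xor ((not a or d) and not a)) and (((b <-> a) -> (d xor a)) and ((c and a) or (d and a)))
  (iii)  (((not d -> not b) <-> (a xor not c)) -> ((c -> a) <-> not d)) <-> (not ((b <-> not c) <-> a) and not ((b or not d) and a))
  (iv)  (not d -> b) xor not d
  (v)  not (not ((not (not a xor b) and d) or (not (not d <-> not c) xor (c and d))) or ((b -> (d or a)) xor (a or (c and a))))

(i) fails at (0,0,0,0): the formula yields 1, F is 0.
(ii) fails at (0,1,1,0): the formula yields 0, F is 1.
(iii) fails at (0,0,0,1): the formula yields 1, F is 0.
(iv) fails at (0,0,0,0): the formula yields 1, F is 0.
Only (v) survives; checking it on all 16 rows confirms it matches F.

v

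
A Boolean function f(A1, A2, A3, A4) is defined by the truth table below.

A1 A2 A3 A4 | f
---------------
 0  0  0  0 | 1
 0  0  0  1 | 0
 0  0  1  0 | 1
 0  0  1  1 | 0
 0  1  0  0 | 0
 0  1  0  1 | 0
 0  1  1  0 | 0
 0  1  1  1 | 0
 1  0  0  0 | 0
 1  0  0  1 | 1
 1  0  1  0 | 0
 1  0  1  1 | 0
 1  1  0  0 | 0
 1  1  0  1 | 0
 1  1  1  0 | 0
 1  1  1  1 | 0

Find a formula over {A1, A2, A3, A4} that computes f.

f(A1, A2, A3, A4) = ((((not A1 and not A2) and not A3) and not A4) or (((not A1 and not A2) and A3) and not A4)) or (((A1 and not A2) and not A3) and A4)

Collect the rows where f=1 — (0,0,0,0), (0,0,1,0), (1,0,0,1) — and write one minterm per row: ¬A1·¬A2·¬A3·¬A4, ¬A1·¬A2·A3·¬A4, A1·¬A2·¬A3·A4. Their union (logical OR) reproduces the table exactly.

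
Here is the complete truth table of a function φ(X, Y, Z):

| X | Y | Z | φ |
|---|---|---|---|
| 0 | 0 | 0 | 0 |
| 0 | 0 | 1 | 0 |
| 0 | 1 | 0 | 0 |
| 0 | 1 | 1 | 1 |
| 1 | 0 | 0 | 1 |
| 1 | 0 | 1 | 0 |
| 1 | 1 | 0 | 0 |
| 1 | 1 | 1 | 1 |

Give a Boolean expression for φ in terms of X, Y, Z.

φ(X, Y, Z) = (((NOT X AND Y) AND Z) OR ((X AND NOT Y) AND NOT Z)) OR ((X AND Y) AND Z)

The 1-rows are (0,1,1), (1,0,0), (1,1,1). Each contributes one minterm — ¬X·Y·Z; X·¬Y·¬Z; X·Y·Z — and their disjunction is a sum-of-products form of φ.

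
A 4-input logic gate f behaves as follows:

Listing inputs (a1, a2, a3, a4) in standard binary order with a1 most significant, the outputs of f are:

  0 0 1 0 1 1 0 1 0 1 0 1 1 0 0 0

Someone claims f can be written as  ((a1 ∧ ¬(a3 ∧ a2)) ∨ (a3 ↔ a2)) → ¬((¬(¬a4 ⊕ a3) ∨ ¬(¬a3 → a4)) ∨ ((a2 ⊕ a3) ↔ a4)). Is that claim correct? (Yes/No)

No

Check the formula against f row by row:
  a1=0, a2=0, a3=0, a4=0: formula gives 0, f = 0 ✓
  a1=0, a2=0, a3=0, a4=1: formula gives 0, f = 0 ✓
  a1=0, a2=0, a3=1, a4=0: formula gives 1, f = 1 ✓
  a1=0, a2=0, a3=1, a4=1: formula gives 1, but f = 0 ✗
Row (0,0,1,1) is a counterexample, so the formula is not equivalent to f.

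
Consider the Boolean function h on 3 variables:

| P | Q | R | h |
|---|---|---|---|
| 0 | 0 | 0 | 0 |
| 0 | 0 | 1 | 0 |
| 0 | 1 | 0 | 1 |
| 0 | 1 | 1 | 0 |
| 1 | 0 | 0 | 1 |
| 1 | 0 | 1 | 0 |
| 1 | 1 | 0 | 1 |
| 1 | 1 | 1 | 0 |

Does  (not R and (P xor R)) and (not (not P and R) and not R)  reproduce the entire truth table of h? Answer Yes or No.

Evaluate (not R and (P xor R)) and (not (not P and R) and not R) on each row and compare to h:
  P=0, Q=0, R=0: formula gives 0, h = 0 ✓
  P=0, Q=0, R=1: formula gives 0, h = 0 ✓
  P=0, Q=1, R=0: formula gives 0, but h = 1 ✗
Since they disagree at (0,1,0), the expression is not a correct formula for h.

No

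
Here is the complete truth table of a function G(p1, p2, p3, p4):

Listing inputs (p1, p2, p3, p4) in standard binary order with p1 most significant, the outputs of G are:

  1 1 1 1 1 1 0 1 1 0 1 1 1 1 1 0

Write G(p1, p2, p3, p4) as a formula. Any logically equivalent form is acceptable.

G(p1, p2, p3, p4) = (((((p1' · p2) · p3) · p4') + (((p1 · p2') · p3') · p4)) + (((p1 · p2) · p3) · p4))'

The 0-rows are (0,1,1,0), (1,0,0,1), (1,1,1,1). Take each as a conjunction (¬p1·p2·p3·¬p4, p1·¬p2·¬p3·p4, p1·p2·p3·p4), form their disjunction, and complement — that gives a formula that is 1 everywhere G is.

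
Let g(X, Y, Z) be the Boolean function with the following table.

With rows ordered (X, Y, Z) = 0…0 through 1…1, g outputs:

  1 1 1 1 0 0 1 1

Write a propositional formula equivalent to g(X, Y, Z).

g(X, Y, Z) = (((X · Y') · Z') + ((X · Y') · Z))'

There are just 2 zero rows: (1,0,0), (1,0,1). Their minterms are X·¬Y·¬Z, X·¬Y·Z; the OR of those covers precisely the 0-outputs, and negating it yields g.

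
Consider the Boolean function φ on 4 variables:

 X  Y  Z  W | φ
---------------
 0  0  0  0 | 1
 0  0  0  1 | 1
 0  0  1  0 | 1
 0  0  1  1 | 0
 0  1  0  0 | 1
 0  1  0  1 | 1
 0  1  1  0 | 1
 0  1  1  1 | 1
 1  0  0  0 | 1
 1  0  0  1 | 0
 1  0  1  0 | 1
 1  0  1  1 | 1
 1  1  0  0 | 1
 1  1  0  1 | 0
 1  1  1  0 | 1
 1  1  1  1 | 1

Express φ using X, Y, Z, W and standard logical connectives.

φ(X, Y, Z, W) = not (((((not X and not Y) and Z) and W) or (((X and not Y) and not Z) and W)) or (((X and Y) and not Z) and W))

φ is 0 on only 3 rows — (0,0,1,1), (1,0,0,1), (1,1,0,1). Writing each as a minterm (¬X·¬Y·Z·W, X·¬Y·¬Z·W, X·Y·¬Z·W) and OR-ing them characterizes exactly where φ=0, so φ is the negation of that disjunction.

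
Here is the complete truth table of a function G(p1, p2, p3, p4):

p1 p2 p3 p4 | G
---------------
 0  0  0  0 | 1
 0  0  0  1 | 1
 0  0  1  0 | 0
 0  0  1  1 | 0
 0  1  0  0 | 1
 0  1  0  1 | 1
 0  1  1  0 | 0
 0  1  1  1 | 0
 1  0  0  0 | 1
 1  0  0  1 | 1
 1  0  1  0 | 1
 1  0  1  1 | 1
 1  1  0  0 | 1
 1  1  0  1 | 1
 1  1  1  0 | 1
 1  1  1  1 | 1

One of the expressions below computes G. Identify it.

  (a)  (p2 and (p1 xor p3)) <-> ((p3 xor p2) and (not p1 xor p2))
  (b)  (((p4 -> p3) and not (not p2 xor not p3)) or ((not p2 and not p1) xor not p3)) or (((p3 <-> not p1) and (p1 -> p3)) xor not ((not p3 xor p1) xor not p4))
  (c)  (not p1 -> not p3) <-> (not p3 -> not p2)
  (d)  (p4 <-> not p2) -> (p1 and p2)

(b) fails at (0,0,0,1): the formula yields 0, G is 1.
(c) fails at (0,1,0,0): the formula yields 0, G is 1.
(d) fails at (0,0,0,1): the formula yields 0, G is 1.
Only (a) survives; checking it on all 16 rows confirms it matches G.

a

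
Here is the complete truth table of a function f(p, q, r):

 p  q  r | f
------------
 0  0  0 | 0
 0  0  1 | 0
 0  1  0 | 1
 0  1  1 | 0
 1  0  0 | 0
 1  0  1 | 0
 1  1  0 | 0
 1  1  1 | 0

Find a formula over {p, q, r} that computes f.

Only row (0,1,0) gives 1. That row's minterm ¬p·q·¬r is f directly.

f(p, q, r) = (¬p ∧ q) ∧ ¬r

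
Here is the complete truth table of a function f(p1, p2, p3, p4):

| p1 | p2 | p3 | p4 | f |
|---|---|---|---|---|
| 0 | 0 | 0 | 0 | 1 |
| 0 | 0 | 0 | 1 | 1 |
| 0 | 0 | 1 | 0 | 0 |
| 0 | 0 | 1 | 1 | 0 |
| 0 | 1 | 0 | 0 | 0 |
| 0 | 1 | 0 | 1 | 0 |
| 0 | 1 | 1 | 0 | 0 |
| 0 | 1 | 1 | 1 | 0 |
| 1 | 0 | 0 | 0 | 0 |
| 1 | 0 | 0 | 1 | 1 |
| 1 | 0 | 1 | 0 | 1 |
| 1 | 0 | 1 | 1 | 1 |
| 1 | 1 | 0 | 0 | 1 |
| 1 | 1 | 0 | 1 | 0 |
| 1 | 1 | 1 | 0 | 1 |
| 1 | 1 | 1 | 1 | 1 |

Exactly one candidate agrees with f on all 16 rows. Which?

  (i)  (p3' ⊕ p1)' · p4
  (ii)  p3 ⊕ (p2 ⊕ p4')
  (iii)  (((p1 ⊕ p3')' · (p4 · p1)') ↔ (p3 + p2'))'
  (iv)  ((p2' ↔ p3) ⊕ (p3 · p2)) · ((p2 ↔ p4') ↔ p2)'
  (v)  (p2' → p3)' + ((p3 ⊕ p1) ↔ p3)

iii

(i) disagrees with f on (0,0,0,0) (formula → 0, table → 1); rule it out.
(ii) disagrees with f on (0,0,0,1) (formula → 0, table → 1); rule it out.
(iv) disagrees with f on (0,0,0,0) (formula → 0, table → 1); rule it out.
(v) disagrees with f on (0,0,1,0) (formula → 1, table → 0); rule it out.
(iii) is the remaining candidate, and it agrees with f on all 16 inputs.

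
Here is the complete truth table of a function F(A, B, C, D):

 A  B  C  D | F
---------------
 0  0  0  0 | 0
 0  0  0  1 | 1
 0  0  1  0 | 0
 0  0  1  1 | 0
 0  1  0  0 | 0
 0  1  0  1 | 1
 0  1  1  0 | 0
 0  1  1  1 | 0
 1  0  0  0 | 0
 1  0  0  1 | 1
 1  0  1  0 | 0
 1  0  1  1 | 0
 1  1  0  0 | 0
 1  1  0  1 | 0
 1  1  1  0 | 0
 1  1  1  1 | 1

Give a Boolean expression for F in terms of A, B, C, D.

F(A, B, C, D) = (((((A' · B') · C') · D) + (((A' · B) · C') · D)) + (((A · B') · C') · D)) + (((A · B) · C) · D)

F=1 on 4 inputs: (0,0,0,1), (0,1,0,1), (1,0,0,1), (1,1,1,1). Reading each as a conjunction of literals (¬A·¬B·¬C·D, ¬A·B·¬C·D, A·¬B·¬C·D, A·B·C·D) and taking the OR gives the canonical DNF.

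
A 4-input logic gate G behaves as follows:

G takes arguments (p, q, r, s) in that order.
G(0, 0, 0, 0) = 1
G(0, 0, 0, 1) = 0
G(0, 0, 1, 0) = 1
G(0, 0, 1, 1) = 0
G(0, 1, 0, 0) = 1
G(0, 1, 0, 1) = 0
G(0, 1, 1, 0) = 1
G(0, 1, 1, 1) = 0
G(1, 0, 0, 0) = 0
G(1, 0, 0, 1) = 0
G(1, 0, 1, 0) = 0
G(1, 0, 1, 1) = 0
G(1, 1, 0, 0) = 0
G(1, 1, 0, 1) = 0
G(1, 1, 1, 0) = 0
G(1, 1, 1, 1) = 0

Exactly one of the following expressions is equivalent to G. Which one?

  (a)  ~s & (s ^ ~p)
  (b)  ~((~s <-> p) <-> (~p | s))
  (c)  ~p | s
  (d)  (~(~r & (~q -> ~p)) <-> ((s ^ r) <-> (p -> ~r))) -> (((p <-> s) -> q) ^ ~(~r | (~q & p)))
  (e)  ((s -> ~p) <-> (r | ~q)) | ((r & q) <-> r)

(b): at (1,0,0,0) it gives 1, but G = 0 — eliminated.
(c): at (0,0,0,1) it gives 1, but G = 0 — eliminated.
(d): at (0,0,0,0) it gives 0, but G = 1 — eliminated.
(e): at (0,0,0,1) it gives 1, but G = 0 — eliminated.
That leaves (a). Evaluating it on every row reproduces the table of G exactly.

a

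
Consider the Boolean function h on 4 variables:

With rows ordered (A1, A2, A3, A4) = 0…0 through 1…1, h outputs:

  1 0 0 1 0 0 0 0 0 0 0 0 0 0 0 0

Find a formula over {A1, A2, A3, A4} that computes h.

The 1-rows are (0,0,0,0), (0,0,1,1). Each contributes one minterm — ¬A1·¬A2·¬A3·¬A4; ¬A1·¬A2·A3·A4 — and their disjunction is a sum-of-products form of h.

h(A1, A2, A3, A4) = (((~A1 & ~A2) & ~A3) & ~A4) | (((~A1 & ~A2) & A3) & A4)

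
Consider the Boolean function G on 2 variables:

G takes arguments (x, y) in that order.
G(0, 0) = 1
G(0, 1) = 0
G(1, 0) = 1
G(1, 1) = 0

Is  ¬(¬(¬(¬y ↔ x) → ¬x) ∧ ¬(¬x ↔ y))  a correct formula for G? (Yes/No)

Test each input against both G and the formula:
  x=0, y=0: formula gives 1, G = 1 ✓
  x=0, y=1: formula gives 1, but G = 0 ✗
Since they disagree at (0,1), the expression is not a correct formula for G.

No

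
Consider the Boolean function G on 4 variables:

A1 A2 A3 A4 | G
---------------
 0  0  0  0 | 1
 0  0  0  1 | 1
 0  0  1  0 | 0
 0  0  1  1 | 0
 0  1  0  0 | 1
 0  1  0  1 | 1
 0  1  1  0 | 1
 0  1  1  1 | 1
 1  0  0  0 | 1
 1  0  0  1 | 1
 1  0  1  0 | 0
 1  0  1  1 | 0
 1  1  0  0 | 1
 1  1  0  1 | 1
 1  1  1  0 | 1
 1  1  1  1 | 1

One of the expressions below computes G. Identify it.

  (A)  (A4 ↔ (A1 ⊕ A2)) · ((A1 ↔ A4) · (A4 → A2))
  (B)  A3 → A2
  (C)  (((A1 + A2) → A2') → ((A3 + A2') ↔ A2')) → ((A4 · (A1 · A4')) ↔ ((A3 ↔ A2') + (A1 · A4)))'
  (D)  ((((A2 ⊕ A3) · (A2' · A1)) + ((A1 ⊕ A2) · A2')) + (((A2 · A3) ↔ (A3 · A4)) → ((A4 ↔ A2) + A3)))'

(A): at (0,0,0,1) it gives 0, but G = 1 — eliminated.
(C): at (0,0,0,0) it gives 0, but G = 1 — eliminated.
(D): at (0,0,0,0) it gives 0, but G = 1 — eliminated.
Only (B) survives; checking it on all 16 rows confirms it matches G.

B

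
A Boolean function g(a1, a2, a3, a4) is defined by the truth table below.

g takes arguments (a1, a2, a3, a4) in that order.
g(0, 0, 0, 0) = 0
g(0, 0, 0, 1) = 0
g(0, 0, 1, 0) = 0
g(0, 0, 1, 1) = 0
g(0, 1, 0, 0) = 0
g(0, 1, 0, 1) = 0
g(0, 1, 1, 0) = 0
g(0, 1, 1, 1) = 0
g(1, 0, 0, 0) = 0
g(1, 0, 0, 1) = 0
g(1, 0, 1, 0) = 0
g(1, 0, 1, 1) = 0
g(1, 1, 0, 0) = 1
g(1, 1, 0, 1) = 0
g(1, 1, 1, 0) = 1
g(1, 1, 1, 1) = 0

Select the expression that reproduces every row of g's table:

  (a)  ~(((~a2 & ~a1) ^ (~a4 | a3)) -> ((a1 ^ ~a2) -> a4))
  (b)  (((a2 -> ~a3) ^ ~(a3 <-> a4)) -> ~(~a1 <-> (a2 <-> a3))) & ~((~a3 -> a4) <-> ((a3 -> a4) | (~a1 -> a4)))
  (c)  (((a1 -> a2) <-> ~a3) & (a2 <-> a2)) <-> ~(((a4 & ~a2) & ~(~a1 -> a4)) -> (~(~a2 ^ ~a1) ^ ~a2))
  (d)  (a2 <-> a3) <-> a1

a

(b): at (0,0,1,0) it gives 1, but g = 0 — eliminated.
(c): at (0,0,1,0) it gives 1, but g = 0 — eliminated.
(d): at (0,0,1,0) it gives 1, but g = 0 — eliminated.
That leaves (a). Evaluating it on every row reproduces the table of g exactly.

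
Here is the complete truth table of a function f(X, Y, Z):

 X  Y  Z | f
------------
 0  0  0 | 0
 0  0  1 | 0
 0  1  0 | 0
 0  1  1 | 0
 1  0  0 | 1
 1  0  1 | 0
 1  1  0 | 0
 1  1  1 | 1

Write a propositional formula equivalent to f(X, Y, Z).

f=1 on 2 inputs: (1,0,0), (1,1,1). Reading each as a conjunction of literals (X·¬Y·¬Z, X·Y·Z) and taking the OR gives the canonical DNF.

f(X, Y, Z) = ((X AND NOT Y) AND NOT Z) OR ((X AND Y) AND Z)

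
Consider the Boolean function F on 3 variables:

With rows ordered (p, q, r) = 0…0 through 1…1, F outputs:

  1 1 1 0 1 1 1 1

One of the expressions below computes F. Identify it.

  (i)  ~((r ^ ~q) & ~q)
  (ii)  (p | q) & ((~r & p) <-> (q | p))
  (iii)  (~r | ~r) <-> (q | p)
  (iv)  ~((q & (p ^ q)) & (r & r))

(i) fails at (0,0,0): the formula yields 0, F is 1.
(ii) fails at (0,0,0): the formula yields 0, F is 1.
(iii) fails at (0,0,0): the formula yields 0, F is 1.
Only (iv) survives; checking it on all 8 rows confirms it matches F.

iv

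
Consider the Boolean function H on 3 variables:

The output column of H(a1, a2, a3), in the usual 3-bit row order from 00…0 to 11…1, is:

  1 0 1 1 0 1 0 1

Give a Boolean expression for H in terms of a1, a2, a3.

There are just 3 zero rows: (0,0,1), (1,0,0), (1,1,0). Their minterms are ¬a1·¬a2·a3, a1·¬a2·¬a3, a1·a2·¬a3; the OR of those covers precisely the 0-outputs, and negating it yields H.

H(a1, a2, a3) = NOT ((((NOT a1 AND NOT a2) AND a3) OR ((a1 AND NOT a2) AND NOT a3)) OR ((a1 AND a2) AND NOT a3))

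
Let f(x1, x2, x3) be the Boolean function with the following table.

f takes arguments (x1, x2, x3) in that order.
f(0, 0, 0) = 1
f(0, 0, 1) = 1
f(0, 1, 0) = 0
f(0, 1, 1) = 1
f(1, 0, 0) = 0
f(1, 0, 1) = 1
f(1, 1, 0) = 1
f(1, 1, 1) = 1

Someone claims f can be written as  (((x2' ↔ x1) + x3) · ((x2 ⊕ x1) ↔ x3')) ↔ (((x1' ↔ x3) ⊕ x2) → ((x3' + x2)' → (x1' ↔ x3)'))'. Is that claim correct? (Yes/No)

Test each input against both f and the formula:
  x1=0, x2=0, x3=0: formula gives 1, f = 1 ✓
  x1=0, x2=0, x3=1: formula gives 1, f = 1 ✓
  x1=0, x2=1, x3=0: formula gives 0, f = 0 ✓
  x1=0, x2=1, x3=1: formula gives 1, f = 1 ✓
  x1=1, x2=0, x3=0: formula gives 0, f = 0 ✓
  …
  x1=1, x2=1, x3=1: formula gives 0, but f = 1 ✗
A single disagreement suffices: at (1,1,1) they differ, so the formula does not compute f.

No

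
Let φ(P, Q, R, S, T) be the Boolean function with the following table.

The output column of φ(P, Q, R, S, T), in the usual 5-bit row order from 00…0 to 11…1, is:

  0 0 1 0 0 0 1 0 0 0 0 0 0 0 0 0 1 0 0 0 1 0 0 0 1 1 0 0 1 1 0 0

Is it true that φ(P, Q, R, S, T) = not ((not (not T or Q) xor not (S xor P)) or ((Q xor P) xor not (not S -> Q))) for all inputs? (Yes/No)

Evaluate not ((not (not T or Q) xor not (S xor P)) or ((Q xor P) xor not (not S -> Q))) on each row and compare to φ:
  P=0, Q=0, R=0, S=0, T=0: formula gives 0, φ = 0 ✓
  P=0, Q=0, R=0, S=0, T=1: formula gives 0, φ = 0 ✓
  P=0, Q=0, R=0, S=1, T=0: formula gives 1, φ = 1 ✓
  P=0, Q=0, R=0, S=1, T=1: formula gives 0, φ = 0 ✓
  … (the remaining 28 rows also agree.)
Every row agrees, so the formula is equivalent.

Yes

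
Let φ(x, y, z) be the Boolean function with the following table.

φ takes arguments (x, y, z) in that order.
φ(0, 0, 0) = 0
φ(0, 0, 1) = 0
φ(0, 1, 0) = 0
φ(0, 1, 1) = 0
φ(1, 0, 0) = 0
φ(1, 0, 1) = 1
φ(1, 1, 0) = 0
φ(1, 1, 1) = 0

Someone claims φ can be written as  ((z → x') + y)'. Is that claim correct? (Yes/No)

Yes

Evaluate ((z → x') + y)' on each row and compare to φ:
  x=0, y=0, z=0: formula gives 0, φ = 0 ✓
  x=0, y=0, z=1: formula gives 0, φ = 0 ✓
  x=0, y=1, z=0: formula gives 0, φ = 0 ✓
  x=0, y=1, z=1: formula gives 0, φ = 0 ✓
  x=1, y=0, z=0: formula gives 0, φ = 0 ✓
  …and likewise for the remaining 3 rows.
All 8 rows match — the expression computes φ exactly.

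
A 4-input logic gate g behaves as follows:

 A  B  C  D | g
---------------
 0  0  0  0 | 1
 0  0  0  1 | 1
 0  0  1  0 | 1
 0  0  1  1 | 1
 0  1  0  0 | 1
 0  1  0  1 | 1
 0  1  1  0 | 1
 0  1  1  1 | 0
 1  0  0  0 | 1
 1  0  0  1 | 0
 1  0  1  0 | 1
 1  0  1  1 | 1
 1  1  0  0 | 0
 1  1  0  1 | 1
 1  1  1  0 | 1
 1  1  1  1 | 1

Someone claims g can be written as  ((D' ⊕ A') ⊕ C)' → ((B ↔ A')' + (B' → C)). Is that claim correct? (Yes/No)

Check the formula against g row by row:
  A=0, B=0, C=0, D=0: formula gives 1, g = 1 ✓
  A=0, B=0, C=0, D=1: formula gives 1, g = 1 ✓
  A=0, B=0, C=1, D=0: formula gives 1, g = 1 ✓
  A=0, B=0, C=1, D=1: formula gives 1, g = 1 ✓
  …
  A=0, B=1, C=1, D=1: formula gives 1, but g = 0 ✗
Since they disagree at (0,1,1,1), the expression is not a correct formula for g.

No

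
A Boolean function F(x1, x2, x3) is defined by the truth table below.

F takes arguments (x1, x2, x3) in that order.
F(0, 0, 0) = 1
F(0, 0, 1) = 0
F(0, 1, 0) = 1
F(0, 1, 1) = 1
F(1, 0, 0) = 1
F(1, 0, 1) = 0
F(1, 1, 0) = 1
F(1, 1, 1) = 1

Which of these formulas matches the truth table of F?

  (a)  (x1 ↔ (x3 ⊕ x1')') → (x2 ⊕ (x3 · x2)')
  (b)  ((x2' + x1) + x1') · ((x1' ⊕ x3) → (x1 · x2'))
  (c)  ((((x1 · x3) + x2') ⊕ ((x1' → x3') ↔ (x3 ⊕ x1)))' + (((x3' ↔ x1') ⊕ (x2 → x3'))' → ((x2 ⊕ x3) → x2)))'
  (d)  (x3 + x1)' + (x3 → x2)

d

(a): at (0,0,1) it gives 1, but F = 0 — eliminated.
(b): at (0,0,0) it gives 0, but F = 1 — eliminated.
(c): at (0,0,0) it gives 0, but F = 1 — eliminated.
(d) is the remaining candidate, and it agrees with F on all 8 inputs.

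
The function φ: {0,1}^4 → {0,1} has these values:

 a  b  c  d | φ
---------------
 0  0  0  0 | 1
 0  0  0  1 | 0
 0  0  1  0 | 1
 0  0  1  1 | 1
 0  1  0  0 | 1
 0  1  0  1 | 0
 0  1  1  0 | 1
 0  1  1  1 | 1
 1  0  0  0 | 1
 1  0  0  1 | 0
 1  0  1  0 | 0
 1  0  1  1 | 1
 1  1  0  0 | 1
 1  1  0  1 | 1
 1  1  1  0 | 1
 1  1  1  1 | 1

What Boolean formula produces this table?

φ(a, b, c, d) = NOT ((((((NOT a AND NOT b) AND NOT c) AND d) OR (((NOT a AND b) AND NOT c) AND d)) OR (((a AND NOT b) AND NOT c) AND d)) OR (((a AND NOT b) AND c) AND NOT d))

φ is 0 on only 4 rows — (0,0,0,1), (0,1,0,1), (1,0,0,1), (1,0,1,0). Writing each as a minterm (¬a·¬b·¬c·d, ¬a·b·¬c·d, a·¬b·¬c·d, a·¬b·c·¬d) and OR-ing them characterizes exactly where φ=0, so φ is the negation of that disjunction.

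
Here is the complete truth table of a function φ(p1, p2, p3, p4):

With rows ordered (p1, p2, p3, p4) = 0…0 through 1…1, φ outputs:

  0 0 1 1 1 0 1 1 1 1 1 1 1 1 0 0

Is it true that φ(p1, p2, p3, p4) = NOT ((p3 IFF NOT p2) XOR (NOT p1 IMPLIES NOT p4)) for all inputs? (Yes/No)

No

Check the formula against φ row by row:
  p1=0, p2=0, p3=0, p4=0: formula gives 0, φ = 0 ✓
  p1=0, p2=0, p3=0, p4=1: formula gives 1, but φ = 0 ✗
A single disagreement suffices: at (0,0,0,1) they differ, so the formula does not compute φ.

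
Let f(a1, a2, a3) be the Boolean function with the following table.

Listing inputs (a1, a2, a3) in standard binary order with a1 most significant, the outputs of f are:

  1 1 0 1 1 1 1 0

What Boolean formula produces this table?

f(a1, a2, a3) = NOT (((NOT a1 AND a2) AND NOT a3) OR ((a1 AND a2) AND a3))

f is 0 on only 2 rows — (0,1,0), (1,1,1). Writing each as a minterm (¬a1·a2·¬a3, a1·a2·a3) and OR-ing them characterizes exactly where f=0, so f is the negation of that disjunction.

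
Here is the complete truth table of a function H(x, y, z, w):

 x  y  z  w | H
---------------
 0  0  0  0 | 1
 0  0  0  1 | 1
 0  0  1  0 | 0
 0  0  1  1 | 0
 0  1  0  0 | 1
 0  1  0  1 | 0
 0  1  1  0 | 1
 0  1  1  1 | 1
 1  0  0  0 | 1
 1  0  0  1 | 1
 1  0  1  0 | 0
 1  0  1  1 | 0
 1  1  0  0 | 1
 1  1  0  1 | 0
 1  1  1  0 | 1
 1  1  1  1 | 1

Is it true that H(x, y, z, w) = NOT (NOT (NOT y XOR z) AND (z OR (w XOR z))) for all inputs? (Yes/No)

Yes

Evaluate NOT (NOT (NOT y XOR z) AND (z OR (w XOR z))) on each row and compare to H:
  x=0, y=0, z=0, w=0: formula gives 1, H = 1 ✓
  x=0, y=0, z=0, w=1: formula gives 1, H = 1 ✓
  x=0, y=0, z=1, w=0: formula gives 0, H = 0 ✓
  x=0, y=0, z=1, w=1: formula gives 0, H = 0 ✓
  …and likewise for the remaining 12 rows.
Every row agrees, so the formula is equivalent.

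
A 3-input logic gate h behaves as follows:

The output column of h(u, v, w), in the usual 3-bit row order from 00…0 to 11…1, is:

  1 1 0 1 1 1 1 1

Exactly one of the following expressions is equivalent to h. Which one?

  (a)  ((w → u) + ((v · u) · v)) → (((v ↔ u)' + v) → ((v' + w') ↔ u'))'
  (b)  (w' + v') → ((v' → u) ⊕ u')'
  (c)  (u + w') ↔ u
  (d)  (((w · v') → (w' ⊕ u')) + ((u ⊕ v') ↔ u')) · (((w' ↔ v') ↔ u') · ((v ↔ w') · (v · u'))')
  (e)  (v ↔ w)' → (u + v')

(a) disagrees with h on (0,0,0) (formula → 0, table → 1); rule it out.
(b) disagrees with h on (0,0,0) (formula → 0, table → 1); rule it out.
(c) disagrees with h on (0,0,0) (formula → 0, table → 1); rule it out.
(d) disagrees with h on (0,0,1) (formula → 0, table → 1); rule it out.
Only (e) survives; checking it on all 8 rows confirms it matches h.

e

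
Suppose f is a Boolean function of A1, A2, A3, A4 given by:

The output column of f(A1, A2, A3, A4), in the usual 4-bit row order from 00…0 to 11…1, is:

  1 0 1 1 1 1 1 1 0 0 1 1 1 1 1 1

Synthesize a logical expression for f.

f(A1, A2, A3, A4) = NOT (((((NOT A1 AND NOT A2) AND NOT A3) AND A4) OR (((A1 AND NOT A2) AND NOT A3) AND NOT A4)) OR (((A1 AND NOT A2) AND NOT A3) AND A4))

f is 0 on only 3 rows — (0,0,0,1), (1,0,0,0), (1,0,0,1). Writing each as a minterm (¬A1·¬A2·¬A3·A4, A1·¬A2·¬A3·¬A4, A1·¬A2·¬A3·A4) and OR-ing them characterizes exactly where f=0, so f is the negation of that disjunction.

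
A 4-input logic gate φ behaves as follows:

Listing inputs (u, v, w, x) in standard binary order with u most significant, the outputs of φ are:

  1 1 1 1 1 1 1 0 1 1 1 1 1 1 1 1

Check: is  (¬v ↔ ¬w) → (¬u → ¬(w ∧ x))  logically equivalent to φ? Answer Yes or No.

Yes

Check the formula against φ row by row:
  u=0, v=0, w=0, x=0: formula gives 1, φ = 1 ✓
  u=0, v=0, w=0, x=1: formula gives 1, φ = 1 ✓
  u=0, v=0, w=1, x=0: formula gives 1, φ = 1 ✓
  u=0, v=0, w=1, x=1: formula gives 1, φ = 1 ✓
  …and likewise for the remaining 12 rows.
No disagreement on any input; they are logically equivalent.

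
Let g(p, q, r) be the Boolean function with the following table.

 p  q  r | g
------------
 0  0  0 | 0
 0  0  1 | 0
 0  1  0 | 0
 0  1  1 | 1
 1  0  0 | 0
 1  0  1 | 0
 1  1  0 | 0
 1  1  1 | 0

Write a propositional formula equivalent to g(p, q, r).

g(p, q, r) = (p' · q) · r

g is 1 on exactly one input, (0,1,1), whose minterm is ¬p·q·r. So g is just that conjunction.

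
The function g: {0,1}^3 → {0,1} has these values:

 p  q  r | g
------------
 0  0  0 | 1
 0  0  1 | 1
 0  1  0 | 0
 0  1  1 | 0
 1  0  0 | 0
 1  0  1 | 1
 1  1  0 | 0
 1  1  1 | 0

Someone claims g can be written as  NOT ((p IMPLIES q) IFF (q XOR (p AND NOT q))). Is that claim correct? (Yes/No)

Evaluate NOT ((p IMPLIES q) IFF (q XOR (p AND NOT q))) on each row and compare to g:
  p=0, q=0, r=0: formula gives 1, g = 1 ✓
  p=0, q=0, r=1: formula gives 1, g = 1 ✓
  p=0, q=1, r=0: formula gives 0, g = 0 ✓
  p=0, q=1, r=1: formula gives 0, g = 0 ✓
  p=1, q=0, r=0: formula gives 1, but g = 0 ✗
Since they disagree at (1,0,0), the expression is not a correct formula for g.

No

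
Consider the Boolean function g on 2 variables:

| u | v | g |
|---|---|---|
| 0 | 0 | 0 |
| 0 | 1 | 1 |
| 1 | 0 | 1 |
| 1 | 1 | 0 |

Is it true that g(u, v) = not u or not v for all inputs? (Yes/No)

Evaluate not u or not v on each row and compare to g:
  u=0, v=0: formula gives 1, but g = 0 ✗
Row (0,0) is a counterexample, so the formula is not equivalent to g.

No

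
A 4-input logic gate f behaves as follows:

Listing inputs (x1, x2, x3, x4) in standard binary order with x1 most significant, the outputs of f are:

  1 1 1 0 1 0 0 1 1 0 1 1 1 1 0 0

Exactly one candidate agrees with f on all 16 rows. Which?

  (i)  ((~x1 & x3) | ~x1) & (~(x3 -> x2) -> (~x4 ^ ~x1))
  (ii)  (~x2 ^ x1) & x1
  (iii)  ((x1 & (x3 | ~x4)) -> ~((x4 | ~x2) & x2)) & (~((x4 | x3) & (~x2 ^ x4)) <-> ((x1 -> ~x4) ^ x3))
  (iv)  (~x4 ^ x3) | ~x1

iii

(i): at (0,0,1,0) it gives 0, but f = 1 — eliminated.
(ii): at (0,0,0,0) it gives 0, but f = 1 — eliminated.
(iv): at (0,0,1,1) it gives 1, but f = 0 — eliminated.
(iii) is the remaining candidate, and it agrees with f on all 16 inputs.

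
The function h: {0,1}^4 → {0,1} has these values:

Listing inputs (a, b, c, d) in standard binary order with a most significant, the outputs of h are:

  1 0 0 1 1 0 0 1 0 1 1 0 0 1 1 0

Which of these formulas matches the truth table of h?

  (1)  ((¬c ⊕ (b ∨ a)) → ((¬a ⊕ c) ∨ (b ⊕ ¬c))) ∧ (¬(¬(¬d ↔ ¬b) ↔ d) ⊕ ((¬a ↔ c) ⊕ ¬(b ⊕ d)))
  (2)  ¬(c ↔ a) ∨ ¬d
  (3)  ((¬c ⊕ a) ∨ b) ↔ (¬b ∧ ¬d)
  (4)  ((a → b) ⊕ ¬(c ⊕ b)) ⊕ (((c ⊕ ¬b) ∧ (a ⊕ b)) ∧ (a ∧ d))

1

(2) fails at (0,0,1,0): the formula yields 1, h is 0.
(3) fails at (0,1,0,0): the formula yields 0, h is 1.
(4) fails at (0,0,0,0): the formula yields 0, h is 1.
(1) is the remaining candidate, and it agrees with h on all 16 inputs.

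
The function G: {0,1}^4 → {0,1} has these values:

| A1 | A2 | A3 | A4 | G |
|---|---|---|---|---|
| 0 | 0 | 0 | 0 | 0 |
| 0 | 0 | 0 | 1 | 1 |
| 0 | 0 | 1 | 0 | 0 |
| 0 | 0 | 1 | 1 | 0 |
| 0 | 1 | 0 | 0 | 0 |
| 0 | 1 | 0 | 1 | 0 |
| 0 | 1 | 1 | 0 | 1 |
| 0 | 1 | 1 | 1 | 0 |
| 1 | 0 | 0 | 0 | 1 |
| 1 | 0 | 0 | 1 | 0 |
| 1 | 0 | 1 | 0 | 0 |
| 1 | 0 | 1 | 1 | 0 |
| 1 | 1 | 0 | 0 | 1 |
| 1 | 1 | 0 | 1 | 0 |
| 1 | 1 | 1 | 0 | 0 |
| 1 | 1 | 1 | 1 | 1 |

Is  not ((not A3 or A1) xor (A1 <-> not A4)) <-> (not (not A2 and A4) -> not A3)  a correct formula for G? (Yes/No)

Check the formula against G row by row:
  A1=0, A2=0, A3=0, A4=0: formula gives 0, G = 0 ✓
  A1=0, A2=0, A3=0, A4=1: formula gives 1, G = 1 ✓
  A1=0, A2=0, A3=1, A4=0: formula gives 0, G = 0 ✓
  A1=0, A2=0, A3=1, A4=1: formula gives 0, G = 0 ✓
  …
  A1=0, A2=1, A3=0, A4=1: formula gives 1, but G = 0 ✗
A single disagreement suffices: at (0,1,0,1) they differ, so the formula does not compute G.

No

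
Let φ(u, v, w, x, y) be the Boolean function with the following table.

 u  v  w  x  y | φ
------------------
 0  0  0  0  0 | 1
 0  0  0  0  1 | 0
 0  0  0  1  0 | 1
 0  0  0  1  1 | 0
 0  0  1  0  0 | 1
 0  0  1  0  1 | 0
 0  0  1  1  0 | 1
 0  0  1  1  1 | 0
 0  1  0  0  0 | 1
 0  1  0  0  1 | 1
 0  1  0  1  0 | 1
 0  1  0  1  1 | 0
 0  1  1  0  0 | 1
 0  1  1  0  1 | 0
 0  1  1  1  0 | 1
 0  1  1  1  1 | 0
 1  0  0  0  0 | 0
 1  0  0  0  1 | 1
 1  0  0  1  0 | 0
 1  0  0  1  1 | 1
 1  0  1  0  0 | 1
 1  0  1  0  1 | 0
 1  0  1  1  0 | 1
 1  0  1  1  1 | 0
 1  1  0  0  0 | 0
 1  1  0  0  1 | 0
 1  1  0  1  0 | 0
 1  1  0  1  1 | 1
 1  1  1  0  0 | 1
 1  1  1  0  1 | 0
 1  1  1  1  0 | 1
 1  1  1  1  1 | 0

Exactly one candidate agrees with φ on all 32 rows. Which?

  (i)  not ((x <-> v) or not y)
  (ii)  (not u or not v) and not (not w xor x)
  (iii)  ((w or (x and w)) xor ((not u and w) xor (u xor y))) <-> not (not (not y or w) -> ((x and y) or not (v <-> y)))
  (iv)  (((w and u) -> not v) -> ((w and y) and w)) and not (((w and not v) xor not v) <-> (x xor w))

iii

(i): at (0,0,0,0,0) it gives 0, but φ = 1 — eliminated.
(ii): at (0,0,0,0,0) it gives 0, but φ = 1 — eliminated.
(iv): at (0,0,0,0,0) it gives 0, but φ = 1 — eliminated.
Only (iii) survives; checking it on all 32 rows confirms it matches φ.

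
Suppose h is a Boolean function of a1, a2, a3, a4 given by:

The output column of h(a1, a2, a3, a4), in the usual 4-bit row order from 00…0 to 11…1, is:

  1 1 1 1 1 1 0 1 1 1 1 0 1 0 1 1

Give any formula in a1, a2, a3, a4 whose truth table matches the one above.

h(a1, a2, a3, a4) = ~(((((~a1 & a2) & a3) & ~a4) | (((a1 & ~a2) & a3) & a4)) | (((a1 & a2) & ~a3) & a4))

There are just 3 zero rows: (0,1,1,0), (1,0,1,1), (1,1,0,1). Their minterms are ¬a1·a2·a3·¬a4, a1·¬a2·a3·a4, a1·a2·¬a3·a4; the OR of those covers precisely the 0-outputs, and negating it yields h.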